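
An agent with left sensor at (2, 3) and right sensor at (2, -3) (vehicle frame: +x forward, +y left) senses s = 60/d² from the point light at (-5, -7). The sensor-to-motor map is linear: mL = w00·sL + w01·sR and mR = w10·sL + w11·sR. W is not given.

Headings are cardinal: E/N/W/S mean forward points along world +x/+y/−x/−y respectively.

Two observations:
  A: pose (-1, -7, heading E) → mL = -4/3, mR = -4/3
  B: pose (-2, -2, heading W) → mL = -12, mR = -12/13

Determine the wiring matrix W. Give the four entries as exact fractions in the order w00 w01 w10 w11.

obs A: pose=(-1,-7,E) → sL=4/3, sR=4/3, mL=-4/3, mR=-4/3
obs B: pose=(-2,-2,W) → sL=12, sR=12/13, mL=-12, mR=-12/13
sensor matrix S = [[4/3, 4/3], [12, 12/13]]; det S = -192/13
solve [mL_A; mL_B] = S·[w00; w01] and [mR_A; mR_B] = S·[w10; w11]:
  w00 = -1, w01 = 0, w10 = 0, w11 = -1

-1 0 0 -1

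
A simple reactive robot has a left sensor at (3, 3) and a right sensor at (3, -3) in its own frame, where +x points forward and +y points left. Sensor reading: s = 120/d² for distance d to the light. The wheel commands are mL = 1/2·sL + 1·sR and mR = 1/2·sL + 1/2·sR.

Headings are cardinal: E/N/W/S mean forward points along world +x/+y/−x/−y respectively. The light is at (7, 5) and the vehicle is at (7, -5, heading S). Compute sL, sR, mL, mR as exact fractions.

60/89 60/89 90/89 60/89

left sensor world pos  = (10, -8); dL² = 178
right sensor world pos = (4, -8); dR² = 178
sL = 120/178 = 60/89
sR = 120/178 = 60/89
mL = 1/2·sL + 1·sR = 90/89
mR = 1/2·sL + 1/2·sR = 60/89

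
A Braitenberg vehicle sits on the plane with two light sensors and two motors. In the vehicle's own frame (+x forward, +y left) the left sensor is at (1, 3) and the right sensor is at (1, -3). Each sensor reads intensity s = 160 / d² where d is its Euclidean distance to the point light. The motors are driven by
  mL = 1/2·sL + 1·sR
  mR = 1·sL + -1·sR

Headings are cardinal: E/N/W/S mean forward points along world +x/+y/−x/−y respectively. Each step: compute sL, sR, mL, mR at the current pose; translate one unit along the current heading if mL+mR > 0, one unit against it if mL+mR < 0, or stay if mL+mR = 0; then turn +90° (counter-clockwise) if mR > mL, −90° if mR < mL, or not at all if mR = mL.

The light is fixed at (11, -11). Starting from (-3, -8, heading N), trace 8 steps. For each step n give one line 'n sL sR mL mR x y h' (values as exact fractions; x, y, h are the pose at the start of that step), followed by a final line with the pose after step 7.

0 32/61 160/137 11952/8357 -5376/8357 -3 -8 N
1 80/109 16/17 2424/1853 -384/1853 -3 -7 E
2 160/109 32/53 7728/5777 4992/5777 -2 -7 S
3 40/49 20/29 1560/1421 180/1421 -2 -8 W
4 32/61 160/137 11952/8357 -5376/8357 -3 -8 N
5 80/109 16/17 2424/1853 -384/1853 -3 -7 E
6 160/109 32/53 7728/5777 4992/5777 -2 -7 S
7 40/49 20/29 1560/1421 180/1421 -2 -8 W
final -3 -8 N

n=0: pose=(-3,-8,N); sL=32/61, sR=160/137; mL=11952/8357, mR=-5376/8357; mL+mR=48/61 → advance +1; mR−mL=-17328/8357 → turn -1·90°
n=1: pose=(-3,-7,E); sL=80/109, sR=16/17; mL=2424/1853, mR=-384/1853; mL+mR=120/109 → advance +1; mR−mL=-2808/1853 → turn -1·90°
n=2: pose=(-2,-7,S); sL=160/109, sR=32/53; mL=7728/5777, mR=4992/5777; mL+mR=240/109 → advance +1; mR−mL=-2736/5777 → turn -1·90°
n=3: pose=(-2,-8,W); sL=40/49, sR=20/29; mL=1560/1421, mR=180/1421; mL+mR=60/49 → advance +1; mR−mL=-1380/1421 → turn -1·90°
n=4: pose=(-3,-8,N); sL=32/61, sR=160/137; mL=11952/8357, mR=-5376/8357; mL+mR=48/61 → advance +1; mR−mL=-17328/8357 → turn -1·90°
n=5: pose=(-3,-7,E); sL=80/109, sR=16/17; mL=2424/1853, mR=-384/1853; mL+mR=120/109 → advance +1; mR−mL=-2808/1853 → turn -1·90°
n=6: pose=(-2,-7,S); sL=160/109, sR=32/53; mL=7728/5777, mR=4992/5777; mL+mR=240/109 → advance +1; mR−mL=-2736/5777 → turn -1·90°
n=7: pose=(-2,-8,W); sL=40/49, sR=20/29; mL=1560/1421, mR=180/1421; mL+mR=60/49 → advance +1; mR−mL=-1380/1421 → turn -1·90°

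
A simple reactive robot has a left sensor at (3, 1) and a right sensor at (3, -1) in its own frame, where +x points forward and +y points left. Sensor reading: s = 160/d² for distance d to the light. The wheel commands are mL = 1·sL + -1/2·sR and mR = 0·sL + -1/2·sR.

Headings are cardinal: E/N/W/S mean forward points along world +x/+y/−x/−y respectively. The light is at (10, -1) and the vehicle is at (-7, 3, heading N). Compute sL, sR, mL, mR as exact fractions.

160/373 32/61 3792/22753 -16/61

left sensor world pos  = (-8, 6); dL² = 373
right sensor world pos = (-6, 6); dR² = 305
sL = 160/373 = 160/373
sR = 160/305 = 32/61
mL = 1·sL + -1/2·sR = 3792/22753
mR = 0·sL + -1/2·sR = -16/61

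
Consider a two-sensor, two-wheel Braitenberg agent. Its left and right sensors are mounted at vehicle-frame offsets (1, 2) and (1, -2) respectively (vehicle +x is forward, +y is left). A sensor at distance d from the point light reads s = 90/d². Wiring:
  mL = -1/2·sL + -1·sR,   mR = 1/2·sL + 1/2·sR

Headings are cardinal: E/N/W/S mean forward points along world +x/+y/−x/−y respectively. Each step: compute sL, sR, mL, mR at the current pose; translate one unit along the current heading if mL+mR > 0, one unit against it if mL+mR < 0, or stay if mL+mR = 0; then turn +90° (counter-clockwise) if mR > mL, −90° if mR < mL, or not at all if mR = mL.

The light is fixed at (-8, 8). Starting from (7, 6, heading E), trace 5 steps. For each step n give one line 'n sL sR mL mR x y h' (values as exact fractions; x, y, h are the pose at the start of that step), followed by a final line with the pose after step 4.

n=0: pose=(7,6,E); sL=45/128, sR=45/136; mL=-2205/4352, mR=1485/4352; mL+mR=-45/272 → advance -1; mR−mL=1845/2176 → turn +1·90°
n=1: pose=(6,6,N); sL=18/29, sR=90/257; mL=-4923/7453, mR=3618/7453; mL+mR=-45/257 → advance -1; mR−mL=8541/7453 → turn +1·90°
n=2: pose=(6,5,W); sL=45/97, sR=9/17; mL=-2511/3298, mR=819/1649; mL+mR=-9/34 → advance -1; mR−mL=4149/3298 → turn +1·90°
n=3: pose=(7,5,S); sL=18/61, sR=18/37; mL=-1431/2257, mR=882/2257; mL+mR=-9/37 → advance -1; mR−mL=2313/2257 → turn +1·90°
n=4: pose=(7,6,E); sL=45/128, sR=45/136; mL=-2205/4352, mR=1485/4352; mL+mR=-45/272 → advance -1; mR−mL=1845/2176 → turn +1·90°

0 45/128 45/136 -2205/4352 1485/4352 7 6 E
1 18/29 90/257 -4923/7453 3618/7453 6 6 N
2 45/97 9/17 -2511/3298 819/1649 6 5 W
3 18/61 18/37 -1431/2257 882/2257 7 5 S
4 45/128 45/136 -2205/4352 1485/4352 7 6 E
final 6 6 N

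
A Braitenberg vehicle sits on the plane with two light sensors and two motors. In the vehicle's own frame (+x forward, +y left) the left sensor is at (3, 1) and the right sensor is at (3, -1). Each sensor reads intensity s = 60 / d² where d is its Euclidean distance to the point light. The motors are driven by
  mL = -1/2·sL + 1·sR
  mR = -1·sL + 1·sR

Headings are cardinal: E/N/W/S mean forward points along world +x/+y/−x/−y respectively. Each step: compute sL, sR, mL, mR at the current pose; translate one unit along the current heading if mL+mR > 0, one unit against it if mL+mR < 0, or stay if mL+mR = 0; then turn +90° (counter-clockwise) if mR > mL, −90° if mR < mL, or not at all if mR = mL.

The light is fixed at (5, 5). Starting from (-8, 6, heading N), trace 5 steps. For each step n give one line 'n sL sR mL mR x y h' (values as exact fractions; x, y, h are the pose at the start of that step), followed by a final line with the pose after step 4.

n=0: pose=(-8,6,N); sL=15/53, sR=3/8; mL=99/424, mR=39/424; mL+mR=69/212 → advance +1; mR−mL=-15/106 → turn -1·90°
n=1: pose=(-8,7,E); sL=60/109, sR=60/101; mL=3510/11009, mR=480/11009; mL+mR=3990/11009 → advance +1; mR−mL=-30/109 → turn -1·90°
n=2: pose=(-7,7,S); sL=30/61, sR=6/17; mL=111/1037, mR=-144/1037; mL+mR=-33/1037 → advance -1; mR−mL=-15/61 → turn -1·90°
n=3: pose=(-7,8,W); sL=60/229, sR=60/241; mL=6510/55189, mR=-720/55189; mL+mR=5790/55189 → advance +1; mR−mL=-30/229 → turn -1·90°
n=4: pose=(-8,8,N); sL=15/58, sR=1/3; mL=71/348, mR=13/174; mL+mR=97/348 → advance +1; mR−mL=-15/116 → turn -1·90°

0 15/53 3/8 99/424 39/424 -8 6 N
1 60/109 60/101 3510/11009 480/11009 -8 7 E
2 30/61 6/17 111/1037 -144/1037 -7 7 S
3 60/229 60/241 6510/55189 -720/55189 -7 8 W
4 15/58 1/3 71/348 13/174 -8 8 N
final -8 9 E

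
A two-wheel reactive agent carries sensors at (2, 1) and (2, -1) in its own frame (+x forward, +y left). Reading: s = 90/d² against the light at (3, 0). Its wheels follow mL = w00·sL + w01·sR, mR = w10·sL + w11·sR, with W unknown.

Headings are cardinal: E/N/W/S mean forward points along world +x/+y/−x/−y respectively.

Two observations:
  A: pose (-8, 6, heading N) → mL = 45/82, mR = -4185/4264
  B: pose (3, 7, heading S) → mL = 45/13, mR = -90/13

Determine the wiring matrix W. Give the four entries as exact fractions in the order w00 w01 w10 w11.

0 1 -1 -1

obs A: pose=(-8,6,N) → sL=45/104, sR=45/82, mL=45/82, mR=-4185/4264
obs B: pose=(3,7,S) → sL=45/13, sR=45/13, mL=45/13, mR=-90/13
sensor matrix S = [[45/104, 45/82], [45/13, 45/13]]; det S = -22275/55432
solve [mL_A; mL_B] = S·[w00; w01] and [mR_A; mR_B] = S·[w10; w11]:
  w00 = 0, w01 = 1, w10 = -1, w11 = -1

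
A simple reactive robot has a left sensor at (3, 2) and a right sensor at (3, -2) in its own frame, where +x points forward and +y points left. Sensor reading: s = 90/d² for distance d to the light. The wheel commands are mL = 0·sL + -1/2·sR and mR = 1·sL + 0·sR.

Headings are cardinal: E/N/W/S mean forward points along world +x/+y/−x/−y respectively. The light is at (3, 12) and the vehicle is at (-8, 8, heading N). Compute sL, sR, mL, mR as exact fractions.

9/17 45/41 -45/82 9/17

left sensor world pos  = (-10, 11); dL² = 170
right sensor world pos = (-6, 11); dR² = 82
sL = 90/170 = 9/17
sR = 90/82 = 45/41
mL = 0·sL + -1/2·sR = -45/82
mR = 1·sL + 0·sR = 9/17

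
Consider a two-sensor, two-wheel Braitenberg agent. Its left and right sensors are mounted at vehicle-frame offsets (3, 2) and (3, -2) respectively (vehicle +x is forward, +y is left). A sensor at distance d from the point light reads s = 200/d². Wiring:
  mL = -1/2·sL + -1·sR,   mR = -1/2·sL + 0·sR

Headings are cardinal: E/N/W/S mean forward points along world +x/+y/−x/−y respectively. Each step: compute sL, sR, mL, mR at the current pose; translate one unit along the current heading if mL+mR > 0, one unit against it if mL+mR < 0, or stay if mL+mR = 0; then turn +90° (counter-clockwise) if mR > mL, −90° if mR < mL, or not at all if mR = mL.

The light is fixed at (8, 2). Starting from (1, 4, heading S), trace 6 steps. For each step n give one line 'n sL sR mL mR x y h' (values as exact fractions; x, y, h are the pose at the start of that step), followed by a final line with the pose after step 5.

n=0: pose=(1,4,S); sL=100/13, sR=100/41; mL=-3350/533, mR=-50/13; mL+mR=-5400/533 → advance -1; mR−mL=100/41 → turn +1·90°
n=1: pose=(1,5,E); sL=200/41, sR=200/17; mL=-9900/697, mR=-100/41; mL+mR=-11600/697 → advance -1; mR−mL=200/17 → turn +1·90°
n=2: pose=(0,5,N); sL=25/17, sR=25/9; mL=-1075/306, mR=-25/34; mL+mR=-650/153 → advance -1; mR−mL=25/9 → turn +1·90°
n=3: pose=(0,4,W); sL=200/121, sR=200/137; mL=-37900/16577, mR=-100/121; mL+mR=-51600/16577 → advance -1; mR−mL=200/137 → turn +1·90°
n=4: pose=(1,4,S); sL=100/13, sR=100/41; mL=-3350/533, mR=-50/13; mL+mR=-5400/533 → advance -1; mR−mL=100/41 → turn +1·90°
n=5: pose=(1,5,E); sL=200/41, sR=200/17; mL=-9900/697, mR=-100/41; mL+mR=-11600/697 → advance -1; mR−mL=200/17 → turn +1·90°

0 100/13 100/41 -3350/533 -50/13 1 4 S
1 200/41 200/17 -9900/697 -100/41 1 5 E
2 25/17 25/9 -1075/306 -25/34 0 5 N
3 200/121 200/137 -37900/16577 -100/121 0 4 W
4 100/13 100/41 -3350/533 -50/13 1 4 S
5 200/41 200/17 -9900/697 -100/41 1 5 E
final 0 5 N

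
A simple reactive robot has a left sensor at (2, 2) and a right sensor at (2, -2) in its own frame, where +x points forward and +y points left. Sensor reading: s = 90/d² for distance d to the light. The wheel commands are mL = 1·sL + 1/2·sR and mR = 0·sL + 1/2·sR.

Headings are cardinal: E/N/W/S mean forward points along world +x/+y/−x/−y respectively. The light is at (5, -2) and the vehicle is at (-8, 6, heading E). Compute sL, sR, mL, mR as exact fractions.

left sensor world pos  = (-6, 8); dL² = 221
right sensor world pos = (-6, 4); dR² = 157
sL = 90/221 = 90/221
sR = 90/157 = 90/157
mL = 1·sL + 1/2·sR = 24075/34697
mR = 0·sL + 1/2·sR = 45/157

90/221 90/157 24075/34697 45/157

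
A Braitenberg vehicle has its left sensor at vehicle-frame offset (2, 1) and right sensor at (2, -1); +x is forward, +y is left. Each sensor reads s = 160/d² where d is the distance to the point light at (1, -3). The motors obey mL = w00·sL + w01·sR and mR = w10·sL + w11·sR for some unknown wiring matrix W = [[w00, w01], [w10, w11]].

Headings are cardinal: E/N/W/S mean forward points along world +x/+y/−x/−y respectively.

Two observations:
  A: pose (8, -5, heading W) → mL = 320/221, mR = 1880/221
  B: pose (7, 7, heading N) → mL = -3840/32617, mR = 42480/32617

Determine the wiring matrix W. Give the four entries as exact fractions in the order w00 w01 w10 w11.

-1 1 1/2 1

obs A: pose=(8,-5,W) → sL=80/17, sR=80/13, mL=320/221, mR=1880/221
obs B: pose=(7,7,N) → sL=160/169, sR=160/193, mL=-3840/32617, mR=42480/32617
sensor matrix S = [[80/17, 80/13], [160/169, 160/193]]; det S = -13875200/7208357
solve [mL_A; mL_B] = S·[w00; w01] and [mR_A; mR_B] = S·[w10; w11]:
  w00 = -1, w01 = 1, w10 = 1/2, w11 = 1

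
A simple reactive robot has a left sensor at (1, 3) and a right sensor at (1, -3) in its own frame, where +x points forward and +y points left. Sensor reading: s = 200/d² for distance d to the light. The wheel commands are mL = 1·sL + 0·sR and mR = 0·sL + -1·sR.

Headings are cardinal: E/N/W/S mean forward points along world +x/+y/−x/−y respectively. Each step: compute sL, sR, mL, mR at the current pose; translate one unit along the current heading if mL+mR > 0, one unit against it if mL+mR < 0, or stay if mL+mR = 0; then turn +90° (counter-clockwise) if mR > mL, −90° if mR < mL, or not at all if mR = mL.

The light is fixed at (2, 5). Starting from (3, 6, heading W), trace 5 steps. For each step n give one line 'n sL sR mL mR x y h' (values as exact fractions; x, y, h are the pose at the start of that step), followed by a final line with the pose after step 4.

0 50 25/2 50 -25/2 3 6 W
1 200/13 200/13 200/13 -200/13 2 6 N
2 200/17 40 200/17 -40 2 6 E
3 50 25/2 50 -25/2 1 6 S
4 200/13 200/13 200/13 -200/13 1 5 W
final 1 5 N

n=0: pose=(3,6,W); sL=50, sR=25/2; mL=50, mR=-25/2; mL+mR=75/2 → advance +1; mR−mL=-125/2 → turn -1·90°
n=1: pose=(2,6,N); sL=200/13, sR=200/13; mL=200/13, mR=-200/13; mL+mR=0 → advance +0; mR−mL=-400/13 → turn -1·90°
n=2: pose=(2,6,E); sL=200/17, sR=40; mL=200/17, mR=-40; mL+mR=-480/17 → advance -1; mR−mL=-880/17 → turn -1·90°
n=3: pose=(1,6,S); sL=50, sR=25/2; mL=50, mR=-25/2; mL+mR=75/2 → advance +1; mR−mL=-125/2 → turn -1·90°
n=4: pose=(1,5,W); sL=200/13, sR=200/13; mL=200/13, mR=-200/13; mL+mR=0 → advance +0; mR−mL=-400/13 → turn -1·90°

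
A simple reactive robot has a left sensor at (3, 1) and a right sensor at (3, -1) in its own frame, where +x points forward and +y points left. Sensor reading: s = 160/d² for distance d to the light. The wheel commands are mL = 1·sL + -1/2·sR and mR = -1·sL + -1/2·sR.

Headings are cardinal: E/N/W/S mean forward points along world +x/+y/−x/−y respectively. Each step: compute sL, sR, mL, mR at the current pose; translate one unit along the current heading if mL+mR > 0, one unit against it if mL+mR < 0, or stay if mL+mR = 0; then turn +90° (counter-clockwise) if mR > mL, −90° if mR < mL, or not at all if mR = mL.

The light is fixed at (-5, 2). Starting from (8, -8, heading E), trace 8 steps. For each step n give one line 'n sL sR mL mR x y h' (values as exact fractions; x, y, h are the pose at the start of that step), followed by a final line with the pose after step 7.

0 160/337 160/377 33360/127049 -87280/127049 8 -8 E
1 80/169 16/29 968/4901 -3672/4901 7 -8 S
2 160/181 32/29 1744/5249 -7536/5249 7 -7 W
3 8/9 20/29 142/261 -322/261 8 -7 N
4 160/337 160/377 33360/127049 -87280/127049 8 -8 E
5 80/169 16/29 968/4901 -3672/4901 7 -8 S
6 160/181 32/29 1744/5249 -7536/5249 7 -7 W
7 8/9 20/29 142/261 -322/261 8 -7 N
final 8 -8 E

n=0: pose=(8,-8,E); sL=160/337, sR=160/377; mL=33360/127049, mR=-87280/127049; mL+mR=-160/377 → advance -1; mR−mL=-320/337 → turn -1·90°
n=1: pose=(7,-8,S); sL=80/169, sR=16/29; mL=968/4901, mR=-3672/4901; mL+mR=-16/29 → advance -1; mR−mL=-160/169 → turn -1·90°
n=2: pose=(7,-7,W); sL=160/181, sR=32/29; mL=1744/5249, mR=-7536/5249; mL+mR=-32/29 → advance -1; mR−mL=-320/181 → turn -1·90°
n=3: pose=(8,-7,N); sL=8/9, sR=20/29; mL=142/261, mR=-322/261; mL+mR=-20/29 → advance -1; mR−mL=-16/9 → turn -1·90°
n=4: pose=(8,-8,E); sL=160/337, sR=160/377; mL=33360/127049, mR=-87280/127049; mL+mR=-160/377 → advance -1; mR−mL=-320/337 → turn -1·90°
n=5: pose=(7,-8,S); sL=80/169, sR=16/29; mL=968/4901, mR=-3672/4901; mL+mR=-16/29 → advance -1; mR−mL=-160/169 → turn -1·90°
n=6: pose=(7,-7,W); sL=160/181, sR=32/29; mL=1744/5249, mR=-7536/5249; mL+mR=-32/29 → advance -1; mR−mL=-320/181 → turn -1·90°
n=7: pose=(8,-7,N); sL=8/9, sR=20/29; mL=142/261, mR=-322/261; mL+mR=-20/29 → advance -1; mR−mL=-16/9 → turn -1·90°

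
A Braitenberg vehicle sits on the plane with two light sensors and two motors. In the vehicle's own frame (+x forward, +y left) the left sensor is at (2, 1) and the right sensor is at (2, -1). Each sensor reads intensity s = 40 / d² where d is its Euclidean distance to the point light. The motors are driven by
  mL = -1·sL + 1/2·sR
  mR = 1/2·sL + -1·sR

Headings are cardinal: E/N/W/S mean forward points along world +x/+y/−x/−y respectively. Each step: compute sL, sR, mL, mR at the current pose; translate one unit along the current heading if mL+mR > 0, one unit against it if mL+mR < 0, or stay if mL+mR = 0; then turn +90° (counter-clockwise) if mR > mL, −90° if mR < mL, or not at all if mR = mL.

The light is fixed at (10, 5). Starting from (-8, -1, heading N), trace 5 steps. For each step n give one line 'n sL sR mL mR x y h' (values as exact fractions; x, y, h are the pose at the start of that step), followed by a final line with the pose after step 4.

n=0: pose=(-8,-1,N); sL=40/377, sR=8/61; mL=-932/22997, mR=-1796/22997; mL+mR=-2728/22997 → advance -1; mR−mL=-864/22997 → turn -1·90°
n=1: pose=(-8,-2,E); sL=10/73, sR=1/8; mL=-87/1168, mR=-33/584; mL+mR=-153/1168 → advance -1; mR−mL=21/1168 → turn +1·90°
n=2: pose=(-9,-2,N); sL=8/85, sR=40/349; mL=-1092/29665, mR=-2004/29665; mL+mR=-3096/29665 → advance -1; mR−mL=-912/29665 → turn -1·90°
n=3: pose=(-9,-3,E); sL=20/169, sR=4/37; mL=-402/6253, mR=-306/6253; mL+mR=-708/6253 → advance -1; mR−mL=96/6253 → turn +1·90°
n=4: pose=(-10,-3,N); sL=40/477, sR=40/397; mL=-6340/189369, mR=-11140/189369; mL+mR=-17480/189369 → advance -1; mR−mL=-1600/63123 → turn -1·90°

0 40/377 8/61 -932/22997 -1796/22997 -8 -1 N
1 10/73 1/8 -87/1168 -33/584 -8 -2 E
2 8/85 40/349 -1092/29665 -2004/29665 -9 -2 N
3 20/169 4/37 -402/6253 -306/6253 -9 -3 E
4 40/477 40/397 -6340/189369 -11140/189369 -10 -3 N
final -10 -4 E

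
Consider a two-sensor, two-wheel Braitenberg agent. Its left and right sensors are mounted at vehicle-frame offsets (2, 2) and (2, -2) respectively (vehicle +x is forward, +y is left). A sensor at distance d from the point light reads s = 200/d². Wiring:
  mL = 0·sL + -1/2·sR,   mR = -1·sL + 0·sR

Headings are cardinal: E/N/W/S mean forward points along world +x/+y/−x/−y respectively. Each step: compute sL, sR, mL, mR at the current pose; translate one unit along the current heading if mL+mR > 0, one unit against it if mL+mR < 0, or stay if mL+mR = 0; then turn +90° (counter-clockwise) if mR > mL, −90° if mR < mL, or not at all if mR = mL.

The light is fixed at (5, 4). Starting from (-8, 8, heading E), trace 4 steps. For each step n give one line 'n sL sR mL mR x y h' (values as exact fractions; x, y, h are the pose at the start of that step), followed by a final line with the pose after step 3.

0 200/157 8/5 -4/5 -200/157 -8 8 E
1 50/37 10/13 -5/13 -50/37 -9 8 S
2 40/53 40/61 -20/61 -40/53 -9 9 W
3 100/137 20/17 -10/17 -100/137 -8 9 N
final -8 8 E

n=0: pose=(-8,8,E); sL=200/157, sR=8/5; mL=-4/5, mR=-200/157; mL+mR=-1628/785 → advance -1; mR−mL=-372/785 → turn -1·90°
n=1: pose=(-9,8,S); sL=50/37, sR=10/13; mL=-5/13, mR=-50/37; mL+mR=-835/481 → advance -1; mR−mL=-465/481 → turn -1·90°
n=2: pose=(-9,9,W); sL=40/53, sR=40/61; mL=-20/61, mR=-40/53; mL+mR=-3500/3233 → advance -1; mR−mL=-1380/3233 → turn -1·90°
n=3: pose=(-8,9,N); sL=100/137, sR=20/17; mL=-10/17, mR=-100/137; mL+mR=-3070/2329 → advance -1; mR−mL=-330/2329 → turn -1·90°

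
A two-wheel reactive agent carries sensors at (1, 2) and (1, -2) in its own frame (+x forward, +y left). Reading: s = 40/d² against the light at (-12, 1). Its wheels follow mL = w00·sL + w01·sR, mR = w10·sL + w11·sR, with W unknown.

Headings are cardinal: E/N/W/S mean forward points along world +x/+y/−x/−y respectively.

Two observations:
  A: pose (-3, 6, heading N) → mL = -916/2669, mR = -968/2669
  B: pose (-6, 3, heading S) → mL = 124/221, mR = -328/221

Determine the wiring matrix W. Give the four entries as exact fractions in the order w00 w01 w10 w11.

-1 1/2 -1/2 -1/2

obs A: pose=(-3,6,N) → sL=8/17, sR=40/157, mL=-916/2669, mR=-968/2669
obs B: pose=(-6,3,S) → sL=8/13, sR=40/17, mL=124/221, mR=-328/221
sensor matrix S = [[8/17, 40/157], [8/13, 40/17]]; det S = 560640/589849
solve [mL_A; mL_B] = S·[w00; w01] and [mR_A; mR_B] = S·[w10; w11]:
  w00 = -1, w01 = 1/2, w10 = -1/2, w11 = -1/2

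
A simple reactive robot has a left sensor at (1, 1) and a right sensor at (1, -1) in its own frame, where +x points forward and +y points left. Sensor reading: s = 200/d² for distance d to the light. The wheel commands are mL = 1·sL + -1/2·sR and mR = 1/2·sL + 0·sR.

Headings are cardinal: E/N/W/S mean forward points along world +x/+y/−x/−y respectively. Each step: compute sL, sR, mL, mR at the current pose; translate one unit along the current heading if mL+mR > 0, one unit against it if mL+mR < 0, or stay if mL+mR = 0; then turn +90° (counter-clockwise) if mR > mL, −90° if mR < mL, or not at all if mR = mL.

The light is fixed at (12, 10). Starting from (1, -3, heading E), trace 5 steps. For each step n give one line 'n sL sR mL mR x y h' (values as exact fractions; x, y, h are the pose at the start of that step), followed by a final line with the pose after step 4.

0 50/61 25/37 2175/4514 25/61 1 -3 E
1 200/277 200/317 35700/87809 100/277 2 -3 S
2 100/173 20/29 1170/5017 50/173 2 -4 W
3 8/13 200/369 1652/4797 4/13 1 -4 S
4 1/2 10/17 7/34 1/4 1 -5 W
final 0 -5 S

n=0: pose=(1,-3,E); sL=50/61, sR=25/37; mL=2175/4514, mR=25/61; mL+mR=4025/4514 → advance +1; mR−mL=-325/4514 → turn -1·90°
n=1: pose=(2,-3,S); sL=200/277, sR=200/317; mL=35700/87809, mR=100/277; mL+mR=67400/87809 → advance +1; mR−mL=-4000/87809 → turn -1·90°
n=2: pose=(2,-4,W); sL=100/173, sR=20/29; mL=1170/5017, mR=50/173; mL+mR=2620/5017 → advance +1; mR−mL=280/5017 → turn +1·90°
n=3: pose=(1,-4,S); sL=8/13, sR=200/369; mL=1652/4797, mR=4/13; mL+mR=3128/4797 → advance +1; mR−mL=-176/4797 → turn -1·90°
n=4: pose=(1,-5,W); sL=1/2, sR=10/17; mL=7/34, mR=1/4; mL+mR=31/68 → advance +1; mR−mL=3/68 → turn +1·90°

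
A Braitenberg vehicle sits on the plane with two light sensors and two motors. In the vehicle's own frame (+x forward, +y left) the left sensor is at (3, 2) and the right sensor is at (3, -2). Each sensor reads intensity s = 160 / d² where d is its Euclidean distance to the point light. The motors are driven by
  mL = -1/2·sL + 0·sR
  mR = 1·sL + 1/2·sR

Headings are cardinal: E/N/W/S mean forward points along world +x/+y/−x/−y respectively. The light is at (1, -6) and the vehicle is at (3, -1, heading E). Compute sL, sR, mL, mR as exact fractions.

left sensor world pos  = (6, 1); dL² = 74
right sensor world pos = (6, -3); dR² = 34
sL = 160/74 = 80/37
sR = 160/34 = 80/17
mL = -1/2·sL + 0·sR = -40/37
mR = 1·sL + 1/2·sR = 2840/629

80/37 80/17 -40/37 2840/629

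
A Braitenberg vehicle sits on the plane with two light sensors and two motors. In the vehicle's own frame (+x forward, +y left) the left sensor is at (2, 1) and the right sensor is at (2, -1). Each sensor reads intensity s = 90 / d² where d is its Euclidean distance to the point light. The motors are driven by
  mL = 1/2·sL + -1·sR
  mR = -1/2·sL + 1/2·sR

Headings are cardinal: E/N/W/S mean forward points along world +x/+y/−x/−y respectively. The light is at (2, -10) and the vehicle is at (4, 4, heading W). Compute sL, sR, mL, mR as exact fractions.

90/169 2/5 -113/845 -56/845

left sensor world pos  = (2, 3); dL² = 169
right sensor world pos = (2, 5); dR² = 225
sL = 90/169 = 90/169
sR = 90/225 = 2/5
mL = 1/2·sL + -1·sR = -113/845
mR = -1/2·sL + 1/2·sR = -56/845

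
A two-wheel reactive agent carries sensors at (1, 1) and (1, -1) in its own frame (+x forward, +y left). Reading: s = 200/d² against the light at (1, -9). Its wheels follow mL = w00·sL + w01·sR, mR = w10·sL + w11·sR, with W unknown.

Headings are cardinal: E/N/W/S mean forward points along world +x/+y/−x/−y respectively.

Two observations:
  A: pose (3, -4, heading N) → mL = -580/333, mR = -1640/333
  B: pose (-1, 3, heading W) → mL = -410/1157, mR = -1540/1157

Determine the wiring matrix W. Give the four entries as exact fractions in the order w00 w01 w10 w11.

1/2 -1 -1/2 -1/2

obs A: pose=(3,-4,N) → sL=200/37, sR=40/9, mL=-580/333, mR=-1640/333
obs B: pose=(-1,3,W) → sL=20/13, sR=100/89, mL=-410/1157, mR=-1540/1157
sensor matrix S = [[200/37, 40/9], [20/13, 100/89]]; det S = -294400/385281
solve [mL_A; mL_B] = S·[w00; w01] and [mR_A; mR_B] = S·[w10; w11]:
  w00 = 1/2, w01 = -1, w10 = -1/2, w11 = -1/2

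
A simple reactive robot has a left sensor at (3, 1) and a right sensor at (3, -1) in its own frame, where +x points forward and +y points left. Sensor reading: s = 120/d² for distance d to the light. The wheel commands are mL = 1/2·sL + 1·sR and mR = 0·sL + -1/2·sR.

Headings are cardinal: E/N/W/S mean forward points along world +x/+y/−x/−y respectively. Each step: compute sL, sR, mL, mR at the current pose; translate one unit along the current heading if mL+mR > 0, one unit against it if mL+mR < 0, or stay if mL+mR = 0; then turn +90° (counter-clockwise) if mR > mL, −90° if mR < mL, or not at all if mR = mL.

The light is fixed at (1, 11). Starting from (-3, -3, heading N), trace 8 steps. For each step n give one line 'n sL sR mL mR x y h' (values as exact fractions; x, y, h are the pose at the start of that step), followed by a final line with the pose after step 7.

n=0: pose=(-3,-3,N); sL=60/73, sR=12/13; mL=1266/949, mR=-6/13; mL+mR=828/949 → advance +1; mR−mL=-1704/949 → turn -1·90°
n=1: pose=(-3,-2,E); sL=24/29, sR=120/197; mL=5844/5713, mR=-60/197; mL+mR=4104/5713 → advance +1; mR−mL=-7584/5713 → turn -1·90°
n=2: pose=(-2,-2,S); sL=6/13, sR=15/34; mL=297/442, mR=-15/68; mL+mR=399/884 → advance +1; mR−mL=-789/884 → turn -1·90°
n=3: pose=(-2,-3,W); sL=40/87, sR=24/41; mL=2908/3567, mR=-12/41; mL+mR=1864/3567 → advance +1; mR−mL=-3952/3567 → turn -1·90°
n=4: pose=(-3,-3,N); sL=60/73, sR=12/13; mL=1266/949, mR=-6/13; mL+mR=828/949 → advance +1; mR−mL=-1704/949 → turn -1·90°
n=5: pose=(-3,-2,E); sL=24/29, sR=120/197; mL=5844/5713, mR=-60/197; mL+mR=4104/5713 → advance +1; mR−mL=-7584/5713 → turn -1·90°
n=6: pose=(-2,-2,S); sL=6/13, sR=15/34; mL=297/442, mR=-15/68; mL+mR=399/884 → advance +1; mR−mL=-789/884 → turn -1·90°
n=7: pose=(-2,-3,W); sL=40/87, sR=24/41; mL=2908/3567, mR=-12/41; mL+mR=1864/3567 → advance +1; mR−mL=-3952/3567 → turn -1·90°

0 60/73 12/13 1266/949 -6/13 -3 -3 N
1 24/29 120/197 5844/5713 -60/197 -3 -2 E
2 6/13 15/34 297/442 -15/68 -2 -2 S
3 40/87 24/41 2908/3567 -12/41 -2 -3 W
4 60/73 12/13 1266/949 -6/13 -3 -3 N
5 24/29 120/197 5844/5713 -60/197 -3 -2 E
6 6/13 15/34 297/442 -15/68 -2 -2 S
7 40/87 24/41 2908/3567 -12/41 -2 -3 W
final -3 -3 N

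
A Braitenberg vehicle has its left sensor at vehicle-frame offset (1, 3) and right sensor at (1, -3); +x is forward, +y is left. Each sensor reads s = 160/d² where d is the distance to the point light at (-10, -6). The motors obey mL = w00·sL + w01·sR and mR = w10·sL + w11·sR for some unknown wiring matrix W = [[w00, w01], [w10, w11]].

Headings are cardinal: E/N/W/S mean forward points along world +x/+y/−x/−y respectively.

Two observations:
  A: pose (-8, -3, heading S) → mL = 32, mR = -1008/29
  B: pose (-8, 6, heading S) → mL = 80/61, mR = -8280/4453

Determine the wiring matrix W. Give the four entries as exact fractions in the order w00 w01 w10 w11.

0 1 -1/2 -1

obs A: pose=(-8,-3,S) → sL=160/29, sR=32, mL=32, mR=-1008/29
obs B: pose=(-8,6,S) → sL=80/73, sR=80/61, mL=80/61, mR=-8280/4453
sensor matrix S = [[160/29, 32], [80/73, 80/61]]; det S = -3594240/129137
solve [mL_A; mL_B] = S·[w00; w01] and [mR_A; mR_B] = S·[w10; w11]:
  w00 = 0, w01 = 1, w10 = -1/2, w11 = -1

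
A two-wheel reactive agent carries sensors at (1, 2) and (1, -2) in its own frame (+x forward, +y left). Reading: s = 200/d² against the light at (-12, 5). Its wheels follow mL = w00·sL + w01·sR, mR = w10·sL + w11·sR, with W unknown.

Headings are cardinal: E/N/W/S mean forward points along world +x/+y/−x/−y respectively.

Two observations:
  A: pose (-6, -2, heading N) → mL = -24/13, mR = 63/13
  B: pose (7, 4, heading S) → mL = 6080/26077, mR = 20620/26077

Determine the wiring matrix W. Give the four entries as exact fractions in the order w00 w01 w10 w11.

-1 1 1 1/2

obs A: pose=(-6,-2,N) → sL=50/13, sR=2, mL=-24/13, mR=63/13
obs B: pose=(7,4,S) → sL=40/89, sR=200/293, mL=6080/26077, mR=20620/26077
sensor matrix S = [[50/13, 2], [40/89, 200/293]]; det S = 585280/339001
solve [mL_A; mL_B] = S·[w00; w01] and [mR_A; mR_B] = S·[w10; w11]:
  w00 = -1, w01 = 1, w10 = 1, w11 = 1/2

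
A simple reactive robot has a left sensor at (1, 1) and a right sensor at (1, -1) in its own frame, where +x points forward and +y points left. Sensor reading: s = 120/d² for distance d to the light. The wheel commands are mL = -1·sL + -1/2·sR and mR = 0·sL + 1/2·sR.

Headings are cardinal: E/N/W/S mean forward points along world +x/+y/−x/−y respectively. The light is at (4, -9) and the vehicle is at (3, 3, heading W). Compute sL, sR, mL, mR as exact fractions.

left sensor world pos  = (2, 2); dL² = 125
right sensor world pos = (2, 4); dR² = 173
sL = 120/125 = 24/25
sR = 120/173 = 120/173
mL = -1·sL + -1/2·sR = -5652/4325
mR = 0·sL + 1/2·sR = 60/173

24/25 120/173 -5652/4325 60/173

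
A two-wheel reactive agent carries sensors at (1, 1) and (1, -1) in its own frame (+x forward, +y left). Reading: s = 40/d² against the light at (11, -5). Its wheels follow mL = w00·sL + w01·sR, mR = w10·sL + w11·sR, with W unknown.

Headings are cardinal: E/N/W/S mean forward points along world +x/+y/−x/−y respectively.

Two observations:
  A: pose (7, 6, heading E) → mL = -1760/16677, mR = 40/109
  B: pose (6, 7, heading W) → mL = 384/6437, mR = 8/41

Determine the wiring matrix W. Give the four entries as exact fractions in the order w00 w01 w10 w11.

1 -1 0 1

obs A: pose=(7,6,E) → sL=40/153, sR=40/109, mL=-1760/16677, mR=40/109
obs B: pose=(6,7,W) → sL=40/157, sR=8/41, mL=384/6437, mR=8/41
sensor matrix S = [[40/153, 40/109], [40/157, 8/41]]; det S = -4560640/107349849
solve [mL_A; mL_B] = S·[w00; w01] and [mR_A; mR_B] = S·[w10; w11]:
  w00 = 1, w01 = -1, w10 = 0, w11 = 1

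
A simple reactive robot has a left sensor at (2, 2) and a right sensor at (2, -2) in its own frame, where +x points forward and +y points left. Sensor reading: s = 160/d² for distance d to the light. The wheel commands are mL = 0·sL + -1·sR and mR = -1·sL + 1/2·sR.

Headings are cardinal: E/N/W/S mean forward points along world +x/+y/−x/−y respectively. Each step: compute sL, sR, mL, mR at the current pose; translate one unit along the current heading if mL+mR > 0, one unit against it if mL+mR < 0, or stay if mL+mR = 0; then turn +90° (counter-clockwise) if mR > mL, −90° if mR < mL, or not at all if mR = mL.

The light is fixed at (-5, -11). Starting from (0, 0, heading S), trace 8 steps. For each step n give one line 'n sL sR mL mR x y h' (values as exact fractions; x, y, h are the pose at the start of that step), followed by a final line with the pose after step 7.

0 16/13 16/9 -16/9 -40/117 0 0 S
1 32/49 160/149 -160/149 -848/7301 0 1 E
2 4/5 20/29 -20/29 -66/145 -1 1 N
3 32/17 160/173 -160/173 -4176/2941 -1 0 W
4 80/89 80/109 -80/109 -5160/9701 0 0 N
5 160/73 160/153 -160/153 -18640/11169 0 -1 W
6 1 10/13 -10/13 -8/13 1 -1 N
7 32/13 160/137 -160/137 -3344/1781 1 -2 W
final 2 -2 N

n=0: pose=(0,0,S); sL=16/13, sR=16/9; mL=-16/9, mR=-40/117; mL+mR=-248/117 → advance -1; mR−mL=56/39 → turn +1·90°
n=1: pose=(0,1,E); sL=32/49, sR=160/149; mL=-160/149, mR=-848/7301; mL+mR=-8688/7301 → advance -1; mR−mL=6992/7301 → turn +1·90°
n=2: pose=(-1,1,N); sL=4/5, sR=20/29; mL=-20/29, mR=-66/145; mL+mR=-166/145 → advance -1; mR−mL=34/145 → turn +1·90°
n=3: pose=(-1,0,W); sL=32/17, sR=160/173; mL=-160/173, mR=-4176/2941; mL+mR=-6896/2941 → advance -1; mR−mL=-1456/2941 → turn -1·90°
n=4: pose=(0,0,N); sL=80/89, sR=80/109; mL=-80/109, mR=-5160/9701; mL+mR=-12280/9701 → advance -1; mR−mL=1960/9701 → turn +1·90°
n=5: pose=(0,-1,W); sL=160/73, sR=160/153; mL=-160/153, mR=-18640/11169; mL+mR=-30320/11169 → advance -1; mR−mL=-2320/3723 → turn -1·90°
n=6: pose=(1,-1,N); sL=1, sR=10/13; mL=-10/13, mR=-8/13; mL+mR=-18/13 → advance -1; mR−mL=2/13 → turn +1·90°
n=7: pose=(1,-2,W); sL=32/13, sR=160/137; mL=-160/137, mR=-3344/1781; mL+mR=-5424/1781 → advance -1; mR−mL=-1264/1781 → turn -1·90°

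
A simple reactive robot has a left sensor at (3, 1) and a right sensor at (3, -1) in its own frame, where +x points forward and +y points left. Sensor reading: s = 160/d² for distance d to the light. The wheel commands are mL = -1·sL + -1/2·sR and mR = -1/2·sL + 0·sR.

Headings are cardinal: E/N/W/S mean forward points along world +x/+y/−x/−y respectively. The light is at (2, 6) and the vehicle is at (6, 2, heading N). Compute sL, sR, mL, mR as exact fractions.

left sensor world pos  = (5, 5); dL² = 10
right sensor world pos = (7, 5); dR² = 26
sL = 160/10 = 16
sR = 160/26 = 80/13
mL = -1·sL + -1/2·sR = -248/13
mR = -1/2·sL + 0·sR = -8

16 80/13 -248/13 -8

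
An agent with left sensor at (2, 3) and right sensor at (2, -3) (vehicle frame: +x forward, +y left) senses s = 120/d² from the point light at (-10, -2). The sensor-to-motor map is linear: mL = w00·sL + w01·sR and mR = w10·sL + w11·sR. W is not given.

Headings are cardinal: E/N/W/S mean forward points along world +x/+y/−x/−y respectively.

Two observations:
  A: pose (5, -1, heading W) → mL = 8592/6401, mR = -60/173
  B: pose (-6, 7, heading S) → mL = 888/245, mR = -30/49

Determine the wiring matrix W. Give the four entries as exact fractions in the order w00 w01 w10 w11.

obs A: pose=(5,-1,W) → sL=120/173, sR=24/37, mL=8592/6401, mR=-60/173
obs B: pose=(-6,7,S) → sL=60/49, sR=12/5, mL=888/245, mR=-30/49
sensor matrix S = [[120/173, 24/37], [60/49, 12/5]]; det S = 273024/313649
solve [mL_A; mL_B] = S·[w00; w01] and [mR_A; mR_B] = S·[w10; w11]:
  w00 = 1, w01 = 1, w10 = -1/2, w11 = 0

1 1 -1/2 0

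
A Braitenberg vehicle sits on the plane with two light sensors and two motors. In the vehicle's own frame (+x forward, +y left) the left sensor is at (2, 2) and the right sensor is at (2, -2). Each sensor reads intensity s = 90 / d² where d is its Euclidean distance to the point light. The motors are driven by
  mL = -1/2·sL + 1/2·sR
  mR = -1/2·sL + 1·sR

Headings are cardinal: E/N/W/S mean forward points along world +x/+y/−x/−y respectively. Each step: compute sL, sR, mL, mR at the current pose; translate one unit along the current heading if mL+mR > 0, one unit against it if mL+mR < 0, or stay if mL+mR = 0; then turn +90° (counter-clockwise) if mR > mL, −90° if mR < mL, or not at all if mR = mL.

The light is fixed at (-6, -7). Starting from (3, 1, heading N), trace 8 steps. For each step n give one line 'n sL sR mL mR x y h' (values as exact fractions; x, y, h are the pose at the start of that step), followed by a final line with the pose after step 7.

0 90/149 90/221 -3240/32929 3465/32929 3 1 N
1 45/49 9/17 -162/833 117/1666 3 2 W
2 90/193 90/113 3600/21809 12285/21809 4 2 S
3 45/122 1/2 4/61 77/244 4 1 E
4 90/181 90/269 -3960/48689 4185/48689 5 1 N
5 9/13 45/101 -162/1313 261/2626 5 2 W
6 18/49 90/149 864/7301 3069/7301 6 2 S
7 45/148 45/116 45/1073 2025/8584 6 1 E
final 7 1 N

n=0: pose=(3,1,N); sL=90/149, sR=90/221; mL=-3240/32929, mR=3465/32929; mL+mR=225/32929 → advance +1; mR−mL=45/221 → turn +1·90°
n=1: pose=(3,2,W); sL=45/49, sR=9/17; mL=-162/833, mR=117/1666; mL+mR=-207/1666 → advance -1; mR−mL=9/34 → turn +1·90°
n=2: pose=(4,2,S); sL=90/193, sR=90/113; mL=3600/21809, mR=12285/21809; mL+mR=15885/21809 → advance +1; mR−mL=45/113 → turn +1·90°
n=3: pose=(4,1,E); sL=45/122, sR=1/2; mL=4/61, mR=77/244; mL+mR=93/244 → advance +1; mR−mL=1/4 → turn +1·90°
n=4: pose=(5,1,N); sL=90/181, sR=90/269; mL=-3960/48689, mR=4185/48689; mL+mR=225/48689 → advance +1; mR−mL=45/269 → turn +1·90°
n=5: pose=(5,2,W); sL=9/13, sR=45/101; mL=-162/1313, mR=261/2626; mL+mR=-63/2626 → advance -1; mR−mL=45/202 → turn +1·90°
n=6: pose=(6,2,S); sL=18/49, sR=90/149; mL=864/7301, mR=3069/7301; mL+mR=3933/7301 → advance +1; mR−mL=45/149 → turn +1·90°
n=7: pose=(6,1,E); sL=45/148, sR=45/116; mL=45/1073, mR=2025/8584; mL+mR=2385/8584 → advance +1; mR−mL=45/232 → turn +1·90°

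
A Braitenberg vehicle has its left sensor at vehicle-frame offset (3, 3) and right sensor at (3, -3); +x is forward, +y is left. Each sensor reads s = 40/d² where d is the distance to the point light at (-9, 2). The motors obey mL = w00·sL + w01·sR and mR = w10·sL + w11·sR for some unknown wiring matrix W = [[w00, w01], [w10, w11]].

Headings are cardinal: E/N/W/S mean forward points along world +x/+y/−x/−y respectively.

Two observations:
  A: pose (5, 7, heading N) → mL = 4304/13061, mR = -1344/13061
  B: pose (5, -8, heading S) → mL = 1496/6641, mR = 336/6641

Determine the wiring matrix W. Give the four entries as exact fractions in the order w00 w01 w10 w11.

1 1 -1 1

obs A: pose=(5,7,N) → sL=8/37, sR=40/353, mL=4304/13061, mR=-1344/13061
obs B: pose=(5,-8,S) → sL=20/229, sR=4/29, mL=1496/6641, mR=336/6641
sensor matrix S = [[8/37, 40/353], [20/229, 4/29]]; det S = 1728384/86738101
solve [mL_A; mL_B] = S·[w00; w01] and [mR_A; mR_B] = S·[w10; w11]:
  w00 = 1, w01 = 1, w10 = -1, w11 = 1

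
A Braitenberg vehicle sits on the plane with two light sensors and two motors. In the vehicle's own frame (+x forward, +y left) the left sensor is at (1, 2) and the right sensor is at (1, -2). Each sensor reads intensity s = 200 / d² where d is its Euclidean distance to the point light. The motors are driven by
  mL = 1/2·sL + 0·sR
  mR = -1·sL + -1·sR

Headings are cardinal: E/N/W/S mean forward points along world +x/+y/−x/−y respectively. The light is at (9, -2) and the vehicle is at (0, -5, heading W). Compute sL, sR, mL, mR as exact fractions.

8/5 200/101 4/5 -1808/505

left sensor world pos  = (-1, -7); dL² = 125
right sensor world pos = (-1, -3); dR² = 101
sL = 200/125 = 8/5
sR = 200/101 = 200/101
mL = 1/2·sL + 0·sR = 4/5
mR = -1·sL + -1·sR = -1808/505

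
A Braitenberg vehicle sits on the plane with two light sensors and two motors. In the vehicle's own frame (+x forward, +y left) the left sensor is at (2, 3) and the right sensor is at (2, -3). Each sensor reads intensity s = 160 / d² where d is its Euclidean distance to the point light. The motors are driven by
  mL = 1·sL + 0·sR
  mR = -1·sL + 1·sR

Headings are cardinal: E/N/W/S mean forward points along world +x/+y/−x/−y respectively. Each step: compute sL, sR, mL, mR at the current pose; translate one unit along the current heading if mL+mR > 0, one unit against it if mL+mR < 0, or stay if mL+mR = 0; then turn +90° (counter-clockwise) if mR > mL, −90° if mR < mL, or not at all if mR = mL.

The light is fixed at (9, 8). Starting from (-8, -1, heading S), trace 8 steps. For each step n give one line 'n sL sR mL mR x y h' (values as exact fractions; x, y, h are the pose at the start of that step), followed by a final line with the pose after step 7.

n=0: pose=(-8,-1,S); sL=160/317, sR=160/521; mL=160/317, mR=-32640/165157; mL+mR=160/521 → advance +1; mR−mL=-116000/165157 → turn -1·90°
n=1: pose=(-8,-2,W); sL=16/53, sR=16/41; mL=16/53, mR=192/2173; mL+mR=16/41 → advance +1; mR−mL=-464/2173 → turn -1·90°
n=2: pose=(-9,-2,N); sL=32/101, sR=160/289; mL=32/101, mR=6912/29189; mL+mR=160/289 → advance +1; mR−mL=-2336/29189 → turn -1·90°
n=3: pose=(-9,-1,E); sL=40/73, sR=2/5; mL=40/73, mR=-54/365; mL+mR=2/5 → advance +1; mR−mL=-254/365 → turn -1·90°
n=4: pose=(-8,-1,S); sL=160/317, sR=160/521; mL=160/317, mR=-32640/165157; mL+mR=160/521 → advance +1; mR−mL=-116000/165157 → turn -1·90°
n=5: pose=(-8,-2,W); sL=16/53, sR=16/41; mL=16/53, mR=192/2173; mL+mR=16/41 → advance +1; mR−mL=-464/2173 → turn -1·90°
n=6: pose=(-9,-2,N); sL=32/101, sR=160/289; mL=32/101, mR=6912/29189; mL+mR=160/289 → advance +1; mR−mL=-2336/29189 → turn -1·90°
n=7: pose=(-9,-1,E); sL=40/73, sR=2/5; mL=40/73, mR=-54/365; mL+mR=2/5 → advance +1; mR−mL=-254/365 → turn -1·90°

0 160/317 160/521 160/317 -32640/165157 -8 -1 S
1 16/53 16/41 16/53 192/2173 -8 -2 W
2 32/101 160/289 32/101 6912/29189 -9 -2 N
3 40/73 2/5 40/73 -54/365 -9 -1 E
4 160/317 160/521 160/317 -32640/165157 -8 -1 S
5 16/53 16/41 16/53 192/2173 -8 -2 W
6 32/101 160/289 32/101 6912/29189 -9 -2 N
7 40/73 2/5 40/73 -54/365 -9 -1 E
final -8 -1 S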